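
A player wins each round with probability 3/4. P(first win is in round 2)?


Geometric: P(X=2) = (1-p)^(k-1)×p = (1/4)^1×3/4 = 3/16

P(X=2) = 3/16 ≈ 18.75%


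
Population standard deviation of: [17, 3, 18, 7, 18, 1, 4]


Mean = 68/7
  (17-68/7)²=2601/49
  (3-68/7)²=2209/49
  (18-68/7)²=3364/49
  (7-68/7)²=361/49
  (18-68/7)²=3364/49
  (1-68/7)²=3721/49
  (4-68/7)²=1600/49
Σ(x-μ)² = 2460/7
σ² = (2460/7)/7 = 2460/49

σ = √(2460/49) ≈ 7.0855


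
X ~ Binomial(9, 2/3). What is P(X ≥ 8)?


P(X ≥ 8) = Σ P(X=i) for i=8..9
P(X=8) = 256/2187
P(X=9) = 512/19683
Sum = 2816/19683

P(X ≥ 8) = 2816/19683 ≈ 14.31%


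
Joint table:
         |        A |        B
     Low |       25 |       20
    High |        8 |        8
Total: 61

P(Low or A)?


P(Low∨A) = P(Low) + P(A) - P(Low∧A)
= (45 + 33 - 25)/61 = 53/61

P = 53/61 ≈ 86.89%


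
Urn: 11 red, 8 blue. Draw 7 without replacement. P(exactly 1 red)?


Hypergeometric: C(11,1)×C(8,6)/C(19,7)
= 11×28/50388 = 77/12597

P(X=1) = 77/12597 ≈ 0.61%


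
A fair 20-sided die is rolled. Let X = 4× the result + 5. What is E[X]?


E[die] = (1+20)/2 = 21/2
E[X] = 4×21/2 + 5 = 47

E[X] = 47


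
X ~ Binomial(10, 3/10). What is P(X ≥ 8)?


P(X ≥ 8) = Σ P(X=i) for i=8..10
P(X=8) = 2893401/2000000000
P(X=9) = 137781/1000000000
P(X=10) = 59049/10000000000
Sum = 1987983/1250000000

P(X ≥ 8) = 1987983/1250000000 ≈ 0.16%


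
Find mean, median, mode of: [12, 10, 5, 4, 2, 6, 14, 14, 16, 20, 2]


Sorted: [2, 2, 4, 5, 6, 10, 12, 14, 14, 16, 20]
Mean = 105/11
Median = 10
Freq: {12: 1, 10: 1, 5: 1, 4: 1, 2: 2, 6: 1, 14: 2, 16: 1, 20: 1}
Mode: [2, 14]

Mean=105/11, Median=10, Mode=[2, 14]


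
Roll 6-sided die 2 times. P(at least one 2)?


P(no 2)^2 = (5/6)^2 = 25/36
P(≥1) = 1 - 25/36 = 11/36

P = 11/36 ≈ 30.56%


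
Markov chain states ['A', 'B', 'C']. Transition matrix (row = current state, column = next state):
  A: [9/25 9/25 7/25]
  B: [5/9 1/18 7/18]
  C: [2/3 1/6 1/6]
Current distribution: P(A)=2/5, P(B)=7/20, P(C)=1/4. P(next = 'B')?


P(next=B) = Σᵢ P(now=i)×P(i→B)
= 2/5×9/25 + 7/20×1/18 + 1/4×1/6
= 18/125 + 7/360 + 1/24 = 923/4500

P = 923/4500 ≈ 0.2051


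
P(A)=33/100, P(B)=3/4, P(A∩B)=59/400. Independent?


P(A)×P(B) = 99/400
P(A∩B) = 59/400
Not equal → NOT independent

No, not independent


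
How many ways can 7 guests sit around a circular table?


Circular arrangements of 7 distinct objects: fix one position to break rotational symmetry.
(n-1)! = 6! = 720

720


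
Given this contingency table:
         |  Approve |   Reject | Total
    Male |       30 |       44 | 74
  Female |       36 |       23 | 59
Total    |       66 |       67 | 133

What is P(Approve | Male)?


P(Approve | Male) = 30/(30+44) = 30/74 = 15/37

P(Approve|Male) = 15/37 ≈ 40.54%


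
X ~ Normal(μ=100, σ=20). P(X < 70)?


z = (70-100)/20 = -1.5
P(Z < -1.5) = 0.0668

P(X < 70) ≈ 0.0668


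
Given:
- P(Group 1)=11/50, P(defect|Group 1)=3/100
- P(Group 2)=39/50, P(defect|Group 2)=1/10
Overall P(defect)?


P(B) = Σ P(B|Aᵢ)×P(Aᵢ)
  3/100×11/50 = 33/5000
  1/10×39/50 = 39/500
Sum = 423/5000

P(defect) = 423/5000 ≈ 8.46%


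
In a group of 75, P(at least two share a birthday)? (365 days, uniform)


P(all different) = Π(365-i)/365 for i=0..74
= 0.000280
P(match) = 1 - 0.000280 = 0.999720

P ≈ 0.9997 ≈ 99.97%


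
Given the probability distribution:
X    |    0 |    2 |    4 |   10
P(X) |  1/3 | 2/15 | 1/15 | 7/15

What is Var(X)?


E[X] = 26/5
E[X²] = 724/15
Var(X) = E[X²] - (E[X])² = 724/15 - 676/25 = 1592/75

Var(X) = 1592/75 ≈ 21.2267


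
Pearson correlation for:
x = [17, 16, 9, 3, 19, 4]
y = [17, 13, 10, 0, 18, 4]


n=6, Σx=68, Σy=62, Σxy=945, Σx²=1012, Σy²=898
r = (6×945 - 68×62)/√((6×1012 - 68²)(6×898 - 62²))
= 1454/√(1448×1544) = 1454/√2235712 ≈ 1454/1495.2297 ≈ 0.9724

r ≈ 0.9724


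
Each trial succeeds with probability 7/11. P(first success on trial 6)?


Geometric: P(X=6) = (1-p)^(k-1)×p = (4/11)^5×7/11 = 7168/1771561

P(X=6) = 7168/1771561 ≈ 0.40%


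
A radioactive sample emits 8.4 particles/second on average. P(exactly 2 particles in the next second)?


Poisson(λ=8.4): P(X=2) = e^(-λ)×λ^k/k!
= e^(-8.4) × 8.4^2 / 2!
≈ 0.0002248673242 × 70.56 / 2 ≈ 0.007933

P(X=2) ≈ 0.007933 ≈ 0.79%


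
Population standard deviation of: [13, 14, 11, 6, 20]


Mean = 64/5
  (13-64/5)²=1/25
  (14-64/5)²=36/25
  (11-64/5)²=81/25
  (6-64/5)²=1156/25
  (20-64/5)²=1296/25
Σ(x-μ)² = 514/5
σ² = (514/5)/5 = 514/25

σ = √(514/25) ≈ 4.5343


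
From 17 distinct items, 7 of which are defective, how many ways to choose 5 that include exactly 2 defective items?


Choose 2 of the 7 defective items and 3 of the other 10 items:
C(7,2)×C(10,3) = 21×120 = 2520

2520


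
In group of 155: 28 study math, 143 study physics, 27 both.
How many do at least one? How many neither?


|A∪B| = 28+143-27 = 144
Neither = 155-144 = 11

At least one: 144; Neither: 11


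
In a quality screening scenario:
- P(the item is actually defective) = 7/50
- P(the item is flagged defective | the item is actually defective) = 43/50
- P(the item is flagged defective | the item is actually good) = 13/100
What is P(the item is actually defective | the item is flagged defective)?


Using Bayes' theorem:
P(A|B) = P(B|A)·P(A) / P(B)

P(the item is flagged defective) = 43/50 × 7/50 + 13/100 × 43/50
= 301/2500 + 559/5000 = 1161/5000

P(the item is actually defective|the item is flagged defective) = (301/2500) / (1161/5000) = 14/27

P(the item is actually defective|the item is flagged defective) = 14/27 ≈ 51.85%


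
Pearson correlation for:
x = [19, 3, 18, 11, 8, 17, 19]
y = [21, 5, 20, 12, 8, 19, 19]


n=7, Σx=95, Σy=104, Σxy=1654, Σx²=1529, Σy²=1796
r = (7×1654 - 95×104)/√((7×1529 - 95²)(7×1796 - 104²))
= 1698/√(1678×1756) = 1698/√2946568 ≈ 1698/1716.5570 ≈ 0.9892

r ≈ 0.9892


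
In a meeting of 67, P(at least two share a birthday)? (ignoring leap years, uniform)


P(all different) = Π(365-i)/365 for i=0..66
= 0.001560
P(match) = 1 - 0.001560 = 0.998440

P ≈ 0.9984 ≈ 99.84%


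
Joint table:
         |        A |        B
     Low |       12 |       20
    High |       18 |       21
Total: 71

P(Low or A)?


P(Low∨A) = P(Low) + P(A) - P(Low∧A)
= (32 + 30 - 12)/71 = 50/71

P = 50/71 ≈ 70.42%


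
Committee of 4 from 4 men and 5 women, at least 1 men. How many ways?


Count by #men:
  1M,3W: C(4,1)×C(5,3)=40
  2M,2W: C(4,2)×C(5,2)=60
  3M,1W: C(4,3)×C(5,1)=20
  4M,0W: C(4,4)×C(5,0)=1
Total = 121

121


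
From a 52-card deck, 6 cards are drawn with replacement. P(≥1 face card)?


P(not a face card) = 40/52 = 10/13
P(none in 6 draws) = (10/13)^6 = 1000000/4826809
P(≥1 face card) = 1 - 1000000/4826809 = 3826809/4826809

P = 3826809/4826809 ≈ 79.28%


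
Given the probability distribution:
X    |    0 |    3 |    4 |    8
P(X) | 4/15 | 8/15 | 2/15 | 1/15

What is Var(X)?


E[X] = 8/3
E[X²] = 56/5
Var(X) = E[X²] - (E[X])² = 56/5 - 64/9 = 184/45

Var(X) = 184/45 ≈ 4.0889


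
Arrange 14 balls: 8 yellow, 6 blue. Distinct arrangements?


14!/(8!×6!) = 3003

3003


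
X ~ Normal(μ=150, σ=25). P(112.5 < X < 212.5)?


z₁=(112.5-150)/25=-1.5, z₂=(212.5-150)/25=2.5
P = Φ(2.5) - Φ(-1.5) = 0.993790 - 0.066807 = 0.926983 ≈ 0.9270

P(112.5 < X < 212.5) ≈ 0.9270


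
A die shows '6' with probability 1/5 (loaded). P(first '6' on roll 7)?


Geometric: P(X=7) = (1-p)^(k-1)×p = (4/5)^6×1/5 = 4096/78125

P(X=7) = 4096/78125 ≈ 5.24%


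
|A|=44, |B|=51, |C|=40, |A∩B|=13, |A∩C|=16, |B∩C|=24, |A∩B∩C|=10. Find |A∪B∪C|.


|A∪B∪C| = 44+51+40-13-16-24+10 = 92

|A∪B∪C| = 92


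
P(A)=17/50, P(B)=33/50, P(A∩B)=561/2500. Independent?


P(A)×P(B) = 561/2500
P(A∩B) = 561/2500
Equal ✓ → Independent

Yes, independent


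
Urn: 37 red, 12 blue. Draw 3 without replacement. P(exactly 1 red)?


Hypergeometric: C(37,1)×C(12,2)/C(49,3)
= 37×66/18424 = 1221/9212

P(X=1) = 1221/9212 ≈ 13.25%


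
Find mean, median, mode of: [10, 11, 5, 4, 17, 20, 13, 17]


Sorted: [4, 5, 10, 11, 13, 17, 17, 20]
Mean = 97/8
Median = 12
Freq: {10: 1, 11: 1, 5: 1, 4: 1, 17: 2, 20: 1, 13: 1}
Mode: [17]

Mean=97/8, Median=12, Mode=17


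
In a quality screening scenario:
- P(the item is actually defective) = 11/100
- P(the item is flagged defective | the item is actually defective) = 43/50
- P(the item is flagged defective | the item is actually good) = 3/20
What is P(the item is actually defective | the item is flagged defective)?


Using Bayes' theorem:
P(A|B) = P(B|A)·P(A) / P(B)

P(the item is flagged defective) = 43/50 × 11/100 + 3/20 × 89/100
= 473/5000 + 267/2000 = 2281/10000

P(the item is actually defective|the item is flagged defective) = (473/5000) / (2281/10000) = 946/2281

P(the item is actually defective|the item is flagged defective) = 946/2281 ≈ 41.47%


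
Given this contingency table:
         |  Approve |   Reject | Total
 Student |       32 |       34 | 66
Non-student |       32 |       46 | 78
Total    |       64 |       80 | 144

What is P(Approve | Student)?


P(Approve | Student) = 32/(32+34) = 32/66 = 16/33

P(Approve|Student) = 16/33 ≈ 48.48%


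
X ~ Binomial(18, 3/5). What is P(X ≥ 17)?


P(X ≥ 17) = Σ P(X=i) for i=17..18
P(X=17) = 4649045868/3814697265625
P(X=18) = 387420489/3814697265625
Sum = 5036466357/3814697265625

P(X ≥ 17) = 5036466357/3814697265625 ≈ 0.13%


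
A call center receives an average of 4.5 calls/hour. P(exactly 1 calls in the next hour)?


Poisson(λ=4.5): P(X=1) = e^(-λ)×λ^k/k!
= e^(-4.5) × 4.5^1 / 1!
≈ 0.01110899654 × 4.5 / 1 ≈ 0.049990

P(X=1) ≈ 0.049990 ≈ 5.00%


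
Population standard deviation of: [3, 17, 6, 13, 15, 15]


Mean = 69/6 = 23/2
  (3-23/2)²=289/4
  (17-23/2)²=121/4
  (6-23/2)²=121/4
  (13-23/2)²=9/4
  (15-23/2)²=49/4
  (15-23/2)²=49/4
Σ(x-μ)² = 319/2
σ² = (319/2)/6 = 319/12

σ = √(319/12) ≈ 5.1559


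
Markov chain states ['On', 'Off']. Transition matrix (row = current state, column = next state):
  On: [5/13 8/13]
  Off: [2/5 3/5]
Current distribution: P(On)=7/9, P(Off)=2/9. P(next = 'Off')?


P(next=Off) = Σᵢ P(now=i)×P(i→Off)
= 7/9×8/13 + 2/9×3/5
= 56/117 + 2/15 = 358/585

P = 358/585 ≈ 0.6120


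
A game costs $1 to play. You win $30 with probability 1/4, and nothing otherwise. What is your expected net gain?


E[gain] = (30-1)×1/4 + (-1)×3/4
= 29/4 - 3/4 = 13/2

Expected net gain = $13/2 ≈ $6.50


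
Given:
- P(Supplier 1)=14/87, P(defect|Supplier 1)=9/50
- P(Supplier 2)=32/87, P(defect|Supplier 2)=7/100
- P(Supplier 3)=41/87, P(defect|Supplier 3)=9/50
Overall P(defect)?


P(B) = Σ P(B|Aᵢ)×P(Aᵢ)
  9/50×14/87 = 21/725
  7/100×32/87 = 56/2175
  9/50×41/87 = 123/1450
Sum = 607/4350

P(defect) = 607/4350 ≈ 13.95%


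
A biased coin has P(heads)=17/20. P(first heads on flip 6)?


Geometric: P(X=6) = (1-p)^(k-1)×p = (3/20)^5×17/20 = 4131/64000000

P(X=6) = 4131/64000000 ≈ 0.01%


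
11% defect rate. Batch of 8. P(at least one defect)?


P(all good) = (89/100)^8 = 3936588805702081/10000000000000000
P(≥1 defect) = 6063411194297919/10000000000000000

P = 6063411194297919/10000000000000000 ≈ 60.63%


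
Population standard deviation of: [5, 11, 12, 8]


Mean = 36/4 = 9
  (5-9)²=16
  (11-9)²=4
  (12-9)²=9
  (8-9)²=1
Σ(x-μ)² = 30
σ² = 30/4 = 15/2

σ = √(15/2) ≈ 2.7386


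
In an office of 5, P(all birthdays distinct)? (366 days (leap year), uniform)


P(all different) = Π(366-i)/366 for i=0..4
= (366/366)×(365/366)×...×(362/366)
= 0.972938

P ≈ 0.9729 ≈ 97.29%


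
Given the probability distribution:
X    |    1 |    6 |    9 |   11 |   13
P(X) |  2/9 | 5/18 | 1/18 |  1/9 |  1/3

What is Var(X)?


E[X] = 143/18
E[X²] = 169/2
Var(X) = E[X²] - (E[X])² = 169/2 - 20449/324 = 6929/324

Var(X) = 6929/324 ≈ 21.3858


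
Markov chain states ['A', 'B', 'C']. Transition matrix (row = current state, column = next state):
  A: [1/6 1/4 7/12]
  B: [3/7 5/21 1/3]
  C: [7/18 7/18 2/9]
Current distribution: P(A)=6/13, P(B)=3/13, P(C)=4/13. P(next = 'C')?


P(next=C) = Σᵢ P(now=i)×P(i→C)
= 6/13×7/12 + 3/13×1/3 + 4/13×2/9
= 7/26 + 1/13 + 8/117 = 97/234

P = 97/234 ≈ 0.4145


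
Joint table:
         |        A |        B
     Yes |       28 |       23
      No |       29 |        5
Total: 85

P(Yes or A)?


P(Yes∨A) = P(Yes) + P(A) - P(Yes∧A)
= (51 + 57 - 28)/85 = 80/85 = 16/17

P = 16/17 ≈ 94.12%


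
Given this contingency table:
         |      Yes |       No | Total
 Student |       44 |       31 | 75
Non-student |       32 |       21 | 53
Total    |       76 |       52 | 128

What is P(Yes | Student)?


P(Yes | Student) = 44/(44+31) = 44/75

P(Yes|Student) = 44/75 ≈ 58.67%


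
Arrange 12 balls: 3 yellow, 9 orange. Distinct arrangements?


12!/(3!×9!) = 220

220


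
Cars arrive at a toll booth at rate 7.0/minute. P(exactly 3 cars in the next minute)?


Poisson(λ=7.0): P(X=3) = e^(-λ)×λ^k/k!
= e^(-7.0) × 7.0^3 / 3!
≈ 0.0009118819656 × 343 / 6 ≈ 0.052129

P(X=3) ≈ 0.052129 ≈ 5.21%


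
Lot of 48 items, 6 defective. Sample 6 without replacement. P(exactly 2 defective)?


Hypergeometric: C(6,2)×C(42,4)/C(48,6)
= 15×111930/12271512 = 279825/2045252

P(X=2) = 279825/2045252 ≈ 13.68%


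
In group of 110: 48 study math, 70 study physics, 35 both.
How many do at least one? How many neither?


|A∪B| = 48+70-35 = 83
Neither = 110-83 = 27

At least one: 83; Neither: 27


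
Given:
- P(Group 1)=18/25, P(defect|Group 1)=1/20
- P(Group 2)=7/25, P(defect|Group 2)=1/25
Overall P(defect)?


P(B) = Σ P(B|Aᵢ)×P(Aᵢ)
  1/20×18/25 = 9/250
  1/25×7/25 = 7/625
Sum = 59/1250

P(defect) = 59/1250 ≈ 4.72%


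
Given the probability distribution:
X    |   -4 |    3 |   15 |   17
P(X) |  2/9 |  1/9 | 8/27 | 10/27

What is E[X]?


E[X] = Σ x·P(X=x)
= (-4)×(2/9) + (3)×(1/9) + (15)×(8/27) + (17)×(10/27)
= 275/27

E[X] = 275/27


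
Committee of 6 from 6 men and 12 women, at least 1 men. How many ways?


Count by #men:
  1M,5W: C(6,1)×C(12,5)=4752
  2M,4W: C(6,2)×C(12,4)=7425
  3M,3W: C(6,3)×C(12,3)=4400
  4M,2W: C(6,4)×C(12,2)=990
  5M,1W: C(6,5)×C(12,1)=72
  6M,0W: C(6,6)×C(12,0)=1
Total = 17640

17640


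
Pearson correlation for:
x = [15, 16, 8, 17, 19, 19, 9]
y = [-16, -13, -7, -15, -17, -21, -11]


n=7, Σx=103, Σy=-100, Σxy=-1580, Σx²=1637, Σy²=1550
r = (7×(-1580) - 103×(-100))/√((7×1637 - 103²)(7×1550 - (-100)²))
= -760/√(850×850) = -760/√722500 ≈ -760/850.0000 ≈ -0.8941

r ≈ -0.8941


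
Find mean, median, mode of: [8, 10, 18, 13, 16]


Sorted: [8, 10, 13, 16, 18]
Mean = 65/5 = 13
Median = 13
Freq: {8: 1, 10: 1, 18: 1, 13: 1, 16: 1}
Mode: No mode

Mean=13, Median=13, Mode=No mode


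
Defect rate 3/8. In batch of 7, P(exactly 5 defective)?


Binomial: P(X=5) = C(7,5)×p^5×(1-p)^2
= 21 × 243/32768 × 25/64 = 127575/2097152

P(X=5) = 127575/2097152 ≈ 6.08%


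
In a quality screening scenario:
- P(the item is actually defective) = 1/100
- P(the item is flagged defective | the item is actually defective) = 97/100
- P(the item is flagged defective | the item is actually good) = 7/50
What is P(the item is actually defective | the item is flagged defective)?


Using Bayes' theorem:
P(A|B) = P(B|A)·P(A) / P(B)

P(the item is flagged defective) = 97/100 × 1/100 + 7/50 × 99/100
= 97/10000 + 693/5000 = 1483/10000

P(the item is actually defective|the item is flagged defective) = (97/10000) / (1483/10000) = 97/1483

P(the item is actually defective|the item is flagged defective) = 97/1483 ≈ 6.54%


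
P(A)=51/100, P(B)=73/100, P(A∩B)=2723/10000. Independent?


P(A)×P(B) = 3723/10000
P(A∩B) = 2723/10000
Not equal → NOT independent

No, not independent


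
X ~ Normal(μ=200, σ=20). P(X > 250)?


z = (250-200)/20 = 2.5
P(X > 250) = 1 - P(Z ≤ 2.5) = 1 - 0.9938 = 0.0062

P(X > 250) ≈ 0.0062


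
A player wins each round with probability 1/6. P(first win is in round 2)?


Geometric: P(X=2) = (1-p)^(k-1)×p = (5/6)^1×1/6 = 5/36

P(X=2) = 5/36 ≈ 13.89%


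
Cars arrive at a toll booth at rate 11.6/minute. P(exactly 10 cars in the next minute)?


Poisson(λ=11.6): P(X=10) = e^(-λ)×λ^k/k!
= e^(-11.6) × 11.6^10 / 10!
≈ 9.166087736e-06 × 44114350786.5 / 3628800 ≈ 0.111430

P(X=10) ≈ 0.111430 ≈ 11.14%


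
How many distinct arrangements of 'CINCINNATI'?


Letters: 10, freq: {'C': 2, 'I': 3, 'N': 3, 'A': 1, 'T': 1}
10!/(2!×3!×3!×1!×1!) = 3628800/72 = 50400

50400


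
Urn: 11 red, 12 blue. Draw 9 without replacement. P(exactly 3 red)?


Hypergeometric: C(11,3)×C(12,6)/C(23,9)
= 165×924/817190 = 1386/7429

P(X=3) = 1386/7429 ≈ 18.66%


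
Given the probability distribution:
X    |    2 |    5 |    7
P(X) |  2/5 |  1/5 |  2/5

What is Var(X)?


E[X] = 23/5
E[X²] = 131/5
Var(X) = E[X²] - (E[X])² = 131/5 - 529/25 = 126/25

Var(X) = 126/25 ≈ 5.0400


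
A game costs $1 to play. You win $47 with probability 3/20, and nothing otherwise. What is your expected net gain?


E[gain] = (47-1)×3/20 + (-1)×17/20
= 69/10 - 17/20 = 121/20

Expected net gain = $121/20 ≈ $6.05


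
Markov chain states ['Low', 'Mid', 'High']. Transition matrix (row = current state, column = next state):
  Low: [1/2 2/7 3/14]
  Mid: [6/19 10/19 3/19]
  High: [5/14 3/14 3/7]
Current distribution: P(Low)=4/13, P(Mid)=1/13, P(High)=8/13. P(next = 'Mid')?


P(next=Mid) = Σᵢ P(now=i)×P(i→Mid)
= 4/13×2/7 + 1/13×10/19 + 8/13×3/14
= 8/91 + 10/247 + 12/91 = 450/1729

P = 450/1729 ≈ 0.2603


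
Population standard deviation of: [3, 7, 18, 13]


Mean = 41/4
  (3-41/4)²=841/16
  (7-41/4)²=169/16
  (18-41/4)²=961/16
  (13-41/4)²=121/16
Σ(x-μ)² = 523/4
σ² = (523/4)/4 = 523/16

σ = √(523/16) ≈ 5.7173


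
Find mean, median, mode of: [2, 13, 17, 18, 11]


Sorted: [2, 11, 13, 17, 18]
Mean = 61/5
Median = 13
Freq: {2: 1, 13: 1, 17: 1, 18: 1, 11: 1}
Mode: No mode

Mean=61/5, Median=13, Mode=No mode


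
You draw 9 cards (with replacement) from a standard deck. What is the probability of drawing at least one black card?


P(not a black card) = 26/52 = 1/2
P(none in 9 draws) = (1/2)^9 = 1/512
P(≥1 black card) = 1 - 1/512 = 511/512

P = 511/512 ≈ 99.80%


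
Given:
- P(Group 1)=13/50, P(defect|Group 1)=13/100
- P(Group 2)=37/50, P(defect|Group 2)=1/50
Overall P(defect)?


P(B) = Σ P(B|Aᵢ)×P(Aᵢ)
  13/100×13/50 = 169/5000
  1/50×37/50 = 37/2500
Sum = 243/5000

P(defect) = 243/5000 ≈ 4.86%


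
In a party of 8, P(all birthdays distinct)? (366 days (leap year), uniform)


P(all different) = Π(366-i)/366 for i=0..7
= (366/366)×(365/366)×...×(359/366)
= 0.925861

P ≈ 0.9259 ≈ 92.59%


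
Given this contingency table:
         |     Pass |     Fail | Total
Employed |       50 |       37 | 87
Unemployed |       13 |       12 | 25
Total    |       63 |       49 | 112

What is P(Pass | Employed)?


P(Pass | Employed) = 50/(50+37) = 50/87

P(Pass|Employed) = 50/87 ≈ 57.47%


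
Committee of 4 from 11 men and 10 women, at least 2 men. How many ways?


Count by #men:
  2M,2W: C(11,2)×C(10,2)=2475
  3M,1W: C(11,3)×C(10,1)=1650
  4M,0W: C(11,4)×C(10,0)=330
Total = 4455

4455


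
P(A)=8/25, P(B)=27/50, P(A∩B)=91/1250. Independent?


P(A)×P(B) = 108/625
P(A∩B) = 91/1250
Not equal → NOT independent

No, not independent


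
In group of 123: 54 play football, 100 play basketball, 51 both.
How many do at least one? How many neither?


|A∪B| = 54+100-51 = 103
Neither = 123-103 = 20

At least one: 103; Neither: 20


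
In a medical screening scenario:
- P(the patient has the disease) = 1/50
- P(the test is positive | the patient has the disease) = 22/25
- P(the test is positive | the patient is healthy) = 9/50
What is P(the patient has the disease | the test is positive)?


Using Bayes' theorem:
P(A|B) = P(B|A)·P(A) / P(B)

P(the test is positive) = 22/25 × 1/50 + 9/50 × 49/50
= 11/625 + 441/2500 = 97/500

P(the patient has the disease|the test is positive) = (11/625) / (97/500) = 44/485

P(the patient has the disease|the test is positive) = 44/485 ≈ 9.07%


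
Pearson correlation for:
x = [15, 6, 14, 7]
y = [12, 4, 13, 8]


n=4, Σx=42, Σy=37, Σxy=442, Σx²=506, Σy²=393
r = (4×442 - 42×37)/√((4×506 - 42²)(4×393 - 37²))
= 214/√(260×203) = 214/√52780 ≈ 214/229.7390 ≈ 0.9315

r ≈ 0.9315


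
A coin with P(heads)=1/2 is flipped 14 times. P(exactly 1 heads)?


Binomial: P(X=1) = C(14,1)×p^1×(1-p)^13
= 14 × 1/2 × 1/8192 = 7/8192

P(X=1) = 7/8192 ≈ 0.09%


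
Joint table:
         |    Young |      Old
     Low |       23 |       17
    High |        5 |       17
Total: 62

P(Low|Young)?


P(Low|Young) = 23/(23+5) = 23/28

P = 23/28 ≈ 82.14%


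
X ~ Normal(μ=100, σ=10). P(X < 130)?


z = (130-100)/10 = 3.0
P(Z < 3.0) = 0.9987

P(X < 130) ≈ 0.9987


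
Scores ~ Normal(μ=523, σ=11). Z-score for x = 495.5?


z = (x - μ)/σ = (495.5 - 523)/11 = -2.5

z = -2.5


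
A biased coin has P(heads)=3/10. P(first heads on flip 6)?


Geometric: P(X=6) = (1-p)^(k-1)×p = (7/10)^5×3/10 = 50421/1000000

P(X=6) = 50421/1000000 ≈ 5.04%


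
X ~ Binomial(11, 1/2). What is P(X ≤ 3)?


P(X ≤ 3) = Σ P(X=i) for i=0..3
P(X=0) = 1/2048
P(X=1) = 11/2048
P(X=2) = 55/2048
P(X=3) = 165/2048
Sum = 29/256

P(X ≤ 3) = 29/256 ≈ 11.33%


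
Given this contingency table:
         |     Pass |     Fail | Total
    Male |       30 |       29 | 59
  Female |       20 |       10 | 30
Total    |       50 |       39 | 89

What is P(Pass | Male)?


P(Pass | Male) = 30/(30+29) = 30/59

P(Pass|Male) = 30/59 ≈ 50.85%


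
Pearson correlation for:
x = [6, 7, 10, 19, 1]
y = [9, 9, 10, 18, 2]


n=5, Σx=43, Σy=48, Σxy=561, Σx²=547, Σy²=590
r = (5×561 - 43×48)/√((5×547 - 43²)(5×590 - 48²))
= 741/√(886×646) = 741/√572356 ≈ 741/756.5421 ≈ 0.9795

r ≈ 0.9795


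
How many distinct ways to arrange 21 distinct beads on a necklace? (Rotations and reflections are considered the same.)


Free circular arrangements: rotations and reflections both identified.
(n-1)!/2 = 20!/2 = 2432902008176640000/2 = 1216451004088320000

1216451004088320000


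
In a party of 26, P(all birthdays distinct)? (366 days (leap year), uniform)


P(all different) = Π(366-i)/366 for i=0..25
= (366/366)×(365/366)×...×(341/366)
= 0.402786

P ≈ 0.4028 ≈ 40.28%


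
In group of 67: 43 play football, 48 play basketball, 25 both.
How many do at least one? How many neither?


|A∪B| = 43+48-25 = 66
Neither = 67-66 = 1

At least one: 66; Neither: 1


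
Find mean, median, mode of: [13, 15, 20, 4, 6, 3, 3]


Sorted: [3, 3, 4, 6, 13, 15, 20]
Mean = 64/7
Median = 6
Freq: {13: 1, 15: 1, 20: 1, 4: 1, 6: 1, 3: 2}
Mode: [3]

Mean=64/7, Median=6, Mode=3


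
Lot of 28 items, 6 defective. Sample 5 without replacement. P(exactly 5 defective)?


Hypergeometric: C(6,5)×C(22,0)/C(28,5)
= 6×1/98280 = 1/16380

P(X=5) = 1/16380 ≈ 0.01%


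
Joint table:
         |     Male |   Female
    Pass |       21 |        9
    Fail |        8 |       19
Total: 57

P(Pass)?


P(Pass) = (21+9)/57 = 30/57 = 10/19

P(Pass) = 10/19 ≈ 52.63%


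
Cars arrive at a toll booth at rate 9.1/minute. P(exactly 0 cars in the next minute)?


Poisson(λ=9.1): P(X=0) = e^(-λ)×λ^k/k!
= e^(-9.1) × 9.1^0 / 0!
≈ 0.0001116658085 × 1 / 1 ≈ 0.000112

P(X=0) ≈ 0.000112 ≈ 0.01%


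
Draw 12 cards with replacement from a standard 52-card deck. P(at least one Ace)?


P(not a Ace) = 48/52 = 12/13
P(none in 12 draws) = (12/13)^12 = 8916100448256/23298085122481
P(≥1 Ace) = 1 - 8916100448256/23298085122481 = 14381984674225/23298085122481

P = 14381984674225/23298085122481 ≈ 61.73%


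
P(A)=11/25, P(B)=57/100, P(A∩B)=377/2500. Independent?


P(A)×P(B) = 627/2500
P(A∩B) = 377/2500
Not equal → NOT independent

No, not independent


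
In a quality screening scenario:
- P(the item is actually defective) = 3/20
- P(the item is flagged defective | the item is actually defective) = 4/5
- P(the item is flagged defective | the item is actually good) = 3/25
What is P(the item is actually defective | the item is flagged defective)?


Using Bayes' theorem:
P(A|B) = P(B|A)·P(A) / P(B)

P(the item is flagged defective) = 4/5 × 3/20 + 3/25 × 17/20
= 3/25 + 51/500 = 111/500

P(the item is actually defective|the item is flagged defective) = (3/25) / (111/500) = 20/37

P(the item is actually defective|the item is flagged defective) = 20/37 ≈ 54.05%


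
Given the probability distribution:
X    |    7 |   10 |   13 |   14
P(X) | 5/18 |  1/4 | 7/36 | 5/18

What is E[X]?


E[X] = Σ x·P(X=x)
= (7)×(5/18) + (10)×(1/4) + (13)×(7/36) + (14)×(5/18)
= 391/36

E[X] = 391/36


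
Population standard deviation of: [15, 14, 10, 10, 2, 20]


Mean = 71/6
  (15-71/6)²=361/36
  (14-71/6)²=169/36
  (10-71/6)²=121/36
  (10-71/6)²=121/36
  (2-71/6)²=3481/36
  (20-71/6)²=2401/36
Σ(x-μ)² = 1109/6
σ² = (1109/6)/6 = 1109/36

σ = √(1109/36) ≈ 5.5503


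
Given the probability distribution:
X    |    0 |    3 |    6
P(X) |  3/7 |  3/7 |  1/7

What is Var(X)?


E[X] = 15/7
E[X²] = 9
Var(X) = E[X²] - (E[X])² = 9 - 225/49 = 216/49

Var(X) = 216/49 ≈ 4.4082


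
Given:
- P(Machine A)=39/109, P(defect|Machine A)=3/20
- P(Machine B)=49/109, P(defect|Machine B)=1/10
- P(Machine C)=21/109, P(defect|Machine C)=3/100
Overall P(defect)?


P(B) = Σ P(B|Aᵢ)×P(Aᵢ)
  3/20×39/109 = 117/2180
  1/10×49/109 = 49/1090
  3/100×21/109 = 63/10900
Sum = 569/5450

P(defect) = 569/5450 ≈ 10.44%


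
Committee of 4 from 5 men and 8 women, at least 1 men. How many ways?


Count by #men:
  1M,3W: C(5,1)×C(8,3)=280
  2M,2W: C(5,2)×C(8,2)=280
  3M,1W: C(5,3)×C(8,1)=80
  4M,0W: C(5,4)×C(8,0)=5
Total = 645

645


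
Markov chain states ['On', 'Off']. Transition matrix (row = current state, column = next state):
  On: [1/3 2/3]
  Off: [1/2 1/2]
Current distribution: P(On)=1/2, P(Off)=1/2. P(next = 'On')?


P(next=On) = Σᵢ P(now=i)×P(i→On)
= 1/2×1/3 + 1/2×1/2
= 1/6 + 1/4 = 5/12

P = 5/12 ≈ 0.4167


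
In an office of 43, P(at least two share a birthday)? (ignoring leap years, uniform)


P(all different) = Π(365-i)/365 for i=0..42
= 0.076077
P(match) = 1 - 0.076077 = 0.923923

P ≈ 0.9239 ≈ 92.39%


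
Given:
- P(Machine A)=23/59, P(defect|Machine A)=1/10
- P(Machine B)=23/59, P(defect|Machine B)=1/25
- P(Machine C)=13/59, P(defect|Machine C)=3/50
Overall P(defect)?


P(B) = Σ P(B|Aᵢ)×P(Aᵢ)
  1/10×23/59 = 23/590
  1/25×23/59 = 23/1475
  3/50×13/59 = 39/2950
Sum = 4/59

P(defect) = 4/59 ≈ 6.78%


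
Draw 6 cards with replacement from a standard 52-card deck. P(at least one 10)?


P(not a 10) = 48/52 = 12/13
P(none in 6 draws) = (12/13)^6 = 2985984/4826809
P(≥1 10) = 1 - 2985984/4826809 = 1840825/4826809

P = 1840825/4826809 ≈ 38.14%


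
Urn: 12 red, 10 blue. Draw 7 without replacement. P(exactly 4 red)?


Hypergeometric: C(12,4)×C(10,3)/C(22,7)
= 495×120/170544 = 225/646

P(X=4) = 225/646 ≈ 34.83%


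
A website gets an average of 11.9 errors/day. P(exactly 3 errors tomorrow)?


Poisson(λ=11.9): P(X=3) = e^(-λ)×λ^k/k!
= e^(-11.9) × 11.9^3 / 3!
≈ 6.790404807e-06 × 1685.159 / 6 ≈ 0.001907

P(X=3) ≈ 0.001907 ≈ 0.19%


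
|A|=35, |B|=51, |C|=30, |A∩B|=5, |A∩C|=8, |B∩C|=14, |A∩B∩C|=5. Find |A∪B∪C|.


|A∪B∪C| = 35+51+30-5-8-14+5 = 94

|A∪B∪C| = 94


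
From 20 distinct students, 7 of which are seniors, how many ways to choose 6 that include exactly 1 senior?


Choose 1 of the 7 seniors and 5 of the other 13 students:
C(7,1)×C(13,5) = 7×1287 = 9009

9009


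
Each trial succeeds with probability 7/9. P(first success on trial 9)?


Geometric: P(X=9) = (1-p)^(k-1)×p = (2/9)^8×7/9 = 1792/387420489

P(X=9) = 1792/387420489 ≈ 0.00%


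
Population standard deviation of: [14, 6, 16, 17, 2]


Mean = 55/5 = 11
  (14-11)²=9
  (6-11)²=25
  (16-11)²=25
  (17-11)²=36
  (2-11)²=81
Σ(x-μ)² = 176
σ² = 176/5

σ = √(176/5) ≈ 5.9330


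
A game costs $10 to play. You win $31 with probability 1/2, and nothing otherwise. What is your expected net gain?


E[gain] = (31-10)×1/2 + (-10)×1/2
= 21/2 - 5 = 11/2

Expected net gain = $11/2 ≈ $5.50


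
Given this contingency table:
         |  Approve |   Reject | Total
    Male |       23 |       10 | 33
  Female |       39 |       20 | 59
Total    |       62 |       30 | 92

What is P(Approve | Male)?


P(Approve | Male) = 23/(23+10) = 23/33

P(Approve|Male) = 23/33 ≈ 69.70%


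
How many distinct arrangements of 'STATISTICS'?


Letters: 10, freq: {'S': 3, 'T': 3, 'A': 1, 'I': 2, 'C': 1}
10!/(3!×3!×1!×2!×1!) = 3628800/72 = 50400

50400


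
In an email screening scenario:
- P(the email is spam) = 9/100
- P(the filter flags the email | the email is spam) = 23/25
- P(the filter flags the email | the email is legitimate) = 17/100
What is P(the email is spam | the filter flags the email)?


Using Bayes' theorem:
P(A|B) = P(B|A)·P(A) / P(B)

P(the filter flags the email) = 23/25 × 9/100 + 17/100 × 91/100
= 207/2500 + 1547/10000 = 19/80

P(the email is spam|the filter flags the email) = (207/2500) / (19/80) = 828/2375

P(the email is spam|the filter flags the email) = 828/2375 ≈ 34.86%


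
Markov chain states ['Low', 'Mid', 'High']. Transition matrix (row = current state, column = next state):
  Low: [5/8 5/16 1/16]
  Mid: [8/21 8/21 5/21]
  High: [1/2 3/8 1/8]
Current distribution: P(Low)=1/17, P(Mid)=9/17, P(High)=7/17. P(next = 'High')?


P(next=High) = Σᵢ P(now=i)×P(i→High)
= 1/17×1/16 + 9/17×5/21 + 7/17×1/8
= 1/272 + 15/119 + 7/136 = 345/1904

P = 345/1904 ≈ 0.1812


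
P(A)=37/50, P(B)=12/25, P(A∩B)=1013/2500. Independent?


P(A)×P(B) = 222/625
P(A∩B) = 1013/2500
Not equal → NOT independent

No, not independent


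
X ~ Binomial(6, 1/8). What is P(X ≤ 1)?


P(X ≤ 1) = Σ P(X=i) for i=0..1
P(X=0) = 117649/262144
P(X=1) = 50421/131072
Sum = 218491/262144

P(X ≤ 1) = 218491/262144 ≈ 83.35%


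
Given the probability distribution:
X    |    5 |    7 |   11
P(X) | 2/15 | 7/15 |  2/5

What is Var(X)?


E[X] = 25/3
E[X²] = 373/5
Var(X) = E[X²] - (E[X])² = 373/5 - 625/9 = 232/45

Var(X) = 232/45 ≈ 5.1556


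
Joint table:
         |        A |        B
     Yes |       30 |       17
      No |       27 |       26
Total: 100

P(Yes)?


P(Yes) = (30+17)/100 = 47/100

P(Yes) = 47/100 ≈ 47.00%


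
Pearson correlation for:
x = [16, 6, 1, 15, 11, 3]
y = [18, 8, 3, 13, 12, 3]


n=6, Σx=52, Σy=57, Σxy=675, Σx²=648, Σy²=719
r = (6×675 - 52×57)/√((6×648 - 52²)(6×719 - 57²))
= 1086/√(1184×1065) = 1086/√1260960 ≈ 1086/1122.9248 ≈ 0.9671

r ≈ 0.9671


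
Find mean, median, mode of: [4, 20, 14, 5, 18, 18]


Sorted: [4, 5, 14, 18, 18, 20]
Mean = 79/6
Median = 16
Freq: {4: 1, 20: 1, 14: 1, 5: 1, 18: 2}
Mode: [18]

Mean=79/6, Median=16, Mode=18


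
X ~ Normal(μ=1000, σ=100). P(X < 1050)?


z = (1050-1000)/100 = 0.5
P(Z < 0.5) = 0.6915

P(X < 1050) ≈ 0.6915


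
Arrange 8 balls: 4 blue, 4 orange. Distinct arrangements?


8!/(4!×4!) = 70

70


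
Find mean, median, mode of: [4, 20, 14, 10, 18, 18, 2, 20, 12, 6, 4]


Sorted: [2, 4, 4, 6, 10, 12, 14, 18, 18, 20, 20]
Mean = 128/11
Median = 12
Freq: {4: 2, 20: 2, 14: 1, 10: 1, 18: 2, 2: 1, 12: 1, 6: 1}
Mode: [4, 18, 20]

Mean=128/11, Median=12, Mode=[4, 18, 20]


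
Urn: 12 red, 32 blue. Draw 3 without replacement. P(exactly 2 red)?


Hypergeometric: C(12,2)×C(32,1)/C(44,3)
= 66×32/13244 = 48/301

P(X=2) = 48/301 ≈ 15.95%


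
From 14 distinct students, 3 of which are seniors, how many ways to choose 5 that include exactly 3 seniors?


Choose 3 of the 3 seniors and 2 of the other 11 students:
C(3,3)×C(11,2) = 1×55 = 55

55


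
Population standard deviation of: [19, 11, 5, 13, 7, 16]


Mean = 71/6
  (19-71/6)²=1849/36
  (11-71/6)²=25/36
  (5-71/6)²=1681/36
  (13-71/6)²=49/36
  (7-71/6)²=841/36
  (16-71/6)²=625/36
Σ(x-μ)² = 845/6
σ² = (845/6)/6 = 845/36

σ = √(845/36) ≈ 4.8448


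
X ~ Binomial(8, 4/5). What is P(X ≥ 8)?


P(X ≥ 8) = Σ P(X=i) for i=8..8
P(X=8) = 65536/390625
Sum = 65536/390625

P(X ≥ 8) = 65536/390625 ≈ 16.78%


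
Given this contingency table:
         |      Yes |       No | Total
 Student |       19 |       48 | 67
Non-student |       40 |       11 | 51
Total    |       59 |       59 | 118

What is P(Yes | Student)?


P(Yes | Student) = 19/(19+48) = 19/67

P(Yes|Student) = 19/67 ≈ 28.36%


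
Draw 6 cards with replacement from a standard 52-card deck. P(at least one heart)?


P(not a heart) = 39/52 = 3/4
P(none in 6 draws) = (3/4)^6 = 729/4096
P(≥1 heart) = 1 - 729/4096 = 3367/4096

P = 3367/4096 ≈ 82.20%


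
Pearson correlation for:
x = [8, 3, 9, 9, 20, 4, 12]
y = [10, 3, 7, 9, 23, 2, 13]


n=7, Σx=65, Σy=67, Σxy=857, Σx²=795, Σy²=941
r = (7×857 - 65×67)/√((7×795 - 65²)(7×941 - 67²))
= 1644/√(1340×2098) = 1644/√2811320 ≈ 1644/1676.6991 ≈ 0.9805

r ≈ 0.9805


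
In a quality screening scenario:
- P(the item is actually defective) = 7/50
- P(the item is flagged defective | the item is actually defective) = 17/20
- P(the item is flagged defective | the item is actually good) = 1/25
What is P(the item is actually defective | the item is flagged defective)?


Using Bayes' theorem:
P(A|B) = P(B|A)·P(A) / P(B)

P(the item is flagged defective) = 17/20 × 7/50 + 1/25 × 43/50
= 119/1000 + 43/1250 = 767/5000

P(the item is actually defective|the item is flagged defective) = (119/1000) / (767/5000) = 595/767

P(the item is actually defective|the item is flagged defective) = 595/767 ≈ 77.57%


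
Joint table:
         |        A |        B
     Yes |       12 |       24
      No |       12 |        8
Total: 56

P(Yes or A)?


P(Yes∨A) = P(Yes) + P(A) - P(Yes∧A)
= (36 + 24 - 12)/56 = 48/56 = 6/7

P = 6/7 ≈ 85.71%


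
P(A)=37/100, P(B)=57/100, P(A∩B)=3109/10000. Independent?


P(A)×P(B) = 2109/10000
P(A∩B) = 3109/10000
Not equal → NOT independent

No, not independent


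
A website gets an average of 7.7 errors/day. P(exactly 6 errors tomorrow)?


Poisson(λ=7.7): P(X=6) = e^(-λ)×λ^k/k!
= e^(-7.7) × 7.7^6 / 6!
≈ 0.0004528271829 × 208422.380089 / 720 ≈ 0.131082

P(X=6) ≈ 0.131082 ≈ 13.11%


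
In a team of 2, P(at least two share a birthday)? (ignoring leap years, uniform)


P(all different) = Π(365-i)/365 for i=0..1
= 0.997260
P(match) = 1 - 0.997260 = 0.002740

P ≈ 0.0027 ≈ 0.27%


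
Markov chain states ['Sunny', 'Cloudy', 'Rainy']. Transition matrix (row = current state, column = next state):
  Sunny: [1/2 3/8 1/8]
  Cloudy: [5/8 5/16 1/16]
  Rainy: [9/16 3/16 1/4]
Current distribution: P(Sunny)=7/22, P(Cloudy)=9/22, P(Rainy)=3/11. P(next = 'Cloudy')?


P(next=Cloudy) = Σᵢ P(now=i)×P(i→Cloudy)
= 7/22×3/8 + 9/22×5/16 + 3/11×3/16
= 21/176 + 45/352 + 9/176 = 105/352

P = 105/352 ≈ 0.2983


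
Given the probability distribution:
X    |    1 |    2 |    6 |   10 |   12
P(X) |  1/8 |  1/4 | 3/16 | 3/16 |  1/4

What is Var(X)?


E[X] = 53/8
E[X²] = 501/8
Var(X) = E[X²] - (E[X])² = 501/8 - 2809/64 = 1199/64

Var(X) = 1199/64 ≈ 18.7344


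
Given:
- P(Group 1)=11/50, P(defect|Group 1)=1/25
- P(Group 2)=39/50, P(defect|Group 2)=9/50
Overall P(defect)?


P(B) = Σ P(B|Aᵢ)×P(Aᵢ)
  1/25×11/50 = 11/1250
  9/50×39/50 = 351/2500
Sum = 373/2500

P(defect) = 373/2500 ≈ 14.92%


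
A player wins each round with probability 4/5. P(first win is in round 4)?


Geometric: P(X=4) = (1-p)^(k-1)×p = (1/5)^3×4/5 = 4/625

P(X=4) = 4/625 ≈ 0.64%


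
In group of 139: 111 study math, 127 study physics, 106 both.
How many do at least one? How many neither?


|A∪B| = 111+127-106 = 132
Neither = 139-132 = 7

At least one: 132; Neither: 7


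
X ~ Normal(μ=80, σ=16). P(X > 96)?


z = (96-80)/16 = 1.0
P(X > 96) = 1 - P(Z ≤ 1.0) = 1 - 0.8413 = 0.1587

P(X > 96) ≈ 0.1587


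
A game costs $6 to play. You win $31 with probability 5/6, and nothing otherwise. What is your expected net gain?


E[gain] = (31-6)×5/6 + (-6)×1/6
= 125/6 - 1 = 119/6

Expected net gain = $119/6 ≈ $19.83


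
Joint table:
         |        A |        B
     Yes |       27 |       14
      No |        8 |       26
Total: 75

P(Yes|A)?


P(Yes|A) = 27/(27+8) = 27/35

P = 27/35 ≈ 77.14%


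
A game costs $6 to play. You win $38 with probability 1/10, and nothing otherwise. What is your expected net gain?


E[gain] = (38-6)×1/10 + (-6)×9/10
= 16/5 - 27/5 = -11/5

Expected net gain = $-11/5 ≈ $-2.20


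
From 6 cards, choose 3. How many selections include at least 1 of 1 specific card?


Complement: C(6,3) - C(5,3) = 20 - 10 = 10

10


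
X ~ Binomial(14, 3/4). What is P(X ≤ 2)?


P(X ≤ 2) = Σ P(X=i) for i=0..2
P(X=0) = 1/268435456
P(X=1) = 21/134217728
P(X=2) = 819/268435456
Sum = 431/134217728

P(X ≤ 2) = 431/134217728 ≈ 0.00%


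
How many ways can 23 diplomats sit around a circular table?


Circular arrangements of 23 distinct objects: fix one position to break rotational symmetry.
(n-1)! = 22! = 1124000727777607680000

1124000727777607680000


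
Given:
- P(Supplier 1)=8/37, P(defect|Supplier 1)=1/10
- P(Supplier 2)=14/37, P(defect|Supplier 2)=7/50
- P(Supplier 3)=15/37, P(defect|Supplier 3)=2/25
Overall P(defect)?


P(B) = Σ P(B|Aᵢ)×P(Aᵢ)
  1/10×8/37 = 4/185
  7/50×14/37 = 49/925
  2/25×15/37 = 6/185
Sum = 99/925

P(defect) = 99/925 ≈ 10.70%


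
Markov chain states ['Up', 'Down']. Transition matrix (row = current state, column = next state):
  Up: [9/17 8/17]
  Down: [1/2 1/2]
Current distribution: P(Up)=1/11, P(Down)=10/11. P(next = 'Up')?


P(next=Up) = Σᵢ P(now=i)×P(i→Up)
= 1/11×9/17 + 10/11×1/2
= 9/187 + 5/11 = 94/187

P = 94/187 ≈ 0.5027


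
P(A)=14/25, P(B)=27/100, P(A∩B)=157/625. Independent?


P(A)×P(B) = 189/1250
P(A∩B) = 157/625
Not equal → NOT independent

No, not independent


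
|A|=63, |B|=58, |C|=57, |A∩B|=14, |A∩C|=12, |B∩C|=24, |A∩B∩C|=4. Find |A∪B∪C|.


|A∪B∪C| = 63+58+57-14-12-24+4 = 132

|A∪B∪C| = 132


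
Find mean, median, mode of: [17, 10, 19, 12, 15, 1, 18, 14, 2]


Sorted: [1, 2, 10, 12, 14, 15, 17, 18, 19]
Mean = 108/9 = 12
Median = 14
Freq: {17: 1, 10: 1, 19: 1, 12: 1, 15: 1, 1: 1, 18: 1, 14: 1, 2: 1}
Mode: No mode

Mean=12, Median=14, Mode=No mode


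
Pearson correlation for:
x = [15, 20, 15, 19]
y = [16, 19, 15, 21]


n=4, Σx=69, Σy=71, Σxy=1244, Σx²=1211, Σy²=1283
r = (4×1244 - 69×71)/√((4×1211 - 69²)(4×1283 - 71²))
= 77/√(83×91) = 77/√7553 ≈ 77/86.9080 ≈ 0.8860

r ≈ 0.8860


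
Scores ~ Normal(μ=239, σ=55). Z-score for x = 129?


z = (x - μ)/σ = (129 - 239)/55 = -2.0

z = -2.0


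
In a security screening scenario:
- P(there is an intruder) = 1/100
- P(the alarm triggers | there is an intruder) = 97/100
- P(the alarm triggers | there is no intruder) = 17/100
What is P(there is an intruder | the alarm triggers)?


Using Bayes' theorem:
P(A|B) = P(B|A)·P(A) / P(B)

P(the alarm triggers) = 97/100 × 1/100 + 17/100 × 99/100
= 97/10000 + 1683/10000 = 89/500

P(there is an intruder|the alarm triggers) = (97/10000) / (89/500) = 97/1780

P(there is an intruder|the alarm triggers) = 97/1780 ≈ 5.45%
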